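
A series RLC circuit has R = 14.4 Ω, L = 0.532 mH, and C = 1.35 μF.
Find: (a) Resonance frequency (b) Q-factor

Step 1 — Resonance condition Im(Z)=0 gives ω₀ = 1/√(LC).
Step 2 — ω₀ = 1/√(0.000532·1.35e-06) = 3.731e+04 rad/s.
Step 3 — f₀ = ω₀/(2π) = 5939 Hz.
Step 4 — Series Q: Q = ω₀L/R = 3.731e+04·0.000532/14.4 = 1.379.

(a) f₀ = 5939 Hz  (b) Q = 1.379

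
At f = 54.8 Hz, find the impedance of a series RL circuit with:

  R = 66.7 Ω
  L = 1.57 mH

Step 1 — Angular frequency: ω = 2π·f = 2π·54.8 = 344.3 rad/s.
Step 2 — Component impedances:
  R: Z = R = 66.7 Ω
  L: Z = jωL = j·344.3·0.00157 = 0 + j0.5406 Ω
Step 3 — Series combination: Z_total = R + L = 66.7 + j0.5406 Ω = 66.7∠0.5° Ω.

Z = 66.7 + j0.5406 Ω = 66.7∠0.5° Ω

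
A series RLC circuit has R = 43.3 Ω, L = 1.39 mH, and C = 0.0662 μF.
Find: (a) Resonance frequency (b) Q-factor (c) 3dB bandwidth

Step 1 — Resonance condition Im(Z)=0 gives ω₀ = 1/√(LC).
Step 2 — ω₀ = 1/√(0.00139·6.62e-08) = 1.042e+05 rad/s.
Step 3 — f₀ = ω₀/(2π) = 1.659e+04 Hz.
Step 4 — Series Q: Q = ω₀L/R = 1.042e+05·0.00139/43.3 = 3.346.
Step 5 — 3dB bandwidth: Δω = ω₀/Q = 3.115e+04 rad/s; BW = Δω/(2π) = 4958 Hz.

(a) f₀ = 1.659e+04 Hz  (b) Q = 3.346  (c) BW = 4958 Hz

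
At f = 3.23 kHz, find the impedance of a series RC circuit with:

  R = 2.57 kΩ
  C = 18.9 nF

Step 1 — Angular frequency: ω = 2π·f = 2π·3230 = 2.029e+04 rad/s.
Step 2 — Component impedances:
  R: Z = R = 2570 Ω
  C: Z = 1/(jωC) = -j/(ω·C) = 0 - j2607 Ω
Step 3 — Series combination: Z_total = R + C = 2570 - j2607 Ω = 3661∠-45.4° Ω.

Z = 2570 - j2607 Ω = 3661∠-45.4° Ω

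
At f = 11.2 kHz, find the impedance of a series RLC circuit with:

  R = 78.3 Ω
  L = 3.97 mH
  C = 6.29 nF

Step 1 — Angular frequency: ω = 2π·f = 2π·1.12e+04 = 7.037e+04 rad/s.
Step 2 — Component impedances:
  R: Z = R = 78.3 Ω
  L: Z = jωL = j·7.037e+04·0.00397 = 0 + j279.4 Ω
  C: Z = 1/(jωC) = -j/(ω·C) = 0 - j2259 Ω
Step 3 — Series combination: Z_total = R + L + C = 78.3 - j1980 Ω = 1981∠-87.7° Ω.

Z = 78.3 - j1980 Ω = 1981∠-87.7° Ω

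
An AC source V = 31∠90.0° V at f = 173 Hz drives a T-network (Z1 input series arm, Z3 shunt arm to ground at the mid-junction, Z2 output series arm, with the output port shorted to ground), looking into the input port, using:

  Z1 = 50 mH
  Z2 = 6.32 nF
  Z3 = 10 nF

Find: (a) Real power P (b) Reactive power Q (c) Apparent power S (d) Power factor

Step 1 — Angular frequency: ω = 2π·f = 2π·173 = 1087 rad/s.
Step 2 — Component impedances:
  Z1: Z = jωL = j·1087·0.05 = 0 + j54.35 Ω
  Z2: Z = 1/(jωC) = -j/(ω·C) = 0 - j1.456e+05 Ω
  Z3: Z = 1/(jωC) = -j/(ω·C) = 0 - j9.2e+04 Ω
Step 3 — With the output port shorted to ground, the output series arm Z2 runs from the junction to ground; the shunt arm Z3 also runs from the junction to ground. They appear in parallel: Z3 || Z2 = 0 - j5.637e+04 Ω.
Step 4 — Series with input arm Z1: Z_in = Z1 + (Z3 || Z2) = 0 - j5.632e+04 Ω = 5.632e+04∠-90.0° Ω.
Step 5 — Source phasor: V = 31∠90.0° V = 0 + j31 V.
Step 6 — Current: I = V / Z = -0.0005505 A = 0.0005505∠180.0° A.
Step 7 — Complex power: S = V·I* = 0 - j0.01706 VA.
Step 8 — Real power: P = Re(S) = 0 W.
Step 9 — Reactive power: Q = Im(S) = -0.01706 VAR.
Step 10 — Apparent power: |S| = 0.01706 VA.
Step 11 — Power factor: PF = P/|S| = 0 (leading).

(a) P = 0 W  (b) Q = -0.01706 VAR  (c) S = 0.01706 VA  (d) PF = 0 (leading)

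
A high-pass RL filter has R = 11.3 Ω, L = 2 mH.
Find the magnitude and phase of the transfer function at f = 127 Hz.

Step 1 — Angular frequency: ω = 2π·127 = 798 rad/s.
Step 2 — Transfer function: H(jω) = jωL/(R + jωL).
Step 3 — Numerator jωL = j·1.596; denominator R + jωL = 11.3 + j1.596.
Step 4 — H = 0.01956 + j0.1385.
Step 5 — Magnitude: |H| = 0.1398 (-17.1 dB); phase: φ = 82.0°.

|H| = 0.1398 (-17.1 dB), φ = 82.0°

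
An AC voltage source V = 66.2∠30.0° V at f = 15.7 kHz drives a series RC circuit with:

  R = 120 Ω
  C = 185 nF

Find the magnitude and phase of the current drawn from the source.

Step 1 — Angular frequency: ω = 2π·f = 2π·1.57e+04 = 9.865e+04 rad/s.
Step 2 — Component impedances:
  R: Z = R = 120 Ω
  C: Z = 1/(jωC) = -j/(ω·C) = 0 - j54.8 Ω
Step 3 — Series combination: Z_total = R + C = 120 - j54.8 Ω = 131.9∠-24.5° Ω.
Step 4 — Source phasor: V = 66.2∠30.0° V = 57.33 + j33.1 V.
Step 5 — Ohm's law: I = V / Z_total = (57.33 + j33.1) / (120 - j54.8) = 0.2911 + j0.4088 A.
Step 6 — Convert to polar: |I| = 0.5018 A, ∠I = 54.5°.

I = 0.5018∠54.5° A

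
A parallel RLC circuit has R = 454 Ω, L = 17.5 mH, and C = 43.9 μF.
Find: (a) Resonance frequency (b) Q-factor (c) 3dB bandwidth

Step 1 — Resonance: ω₀ = 1/√(LC) = 1/√(0.0175·4.39e-05) = 1141 rad/s.
Step 2 — f₀ = ω₀/(2π) = 181.6 Hz.
Step 3 — Parallel Q: Q = R/(ω₀L) = 454/(1141·0.0175) = 22.74.
Step 4 — Bandwidth: Δω = ω₀/Q = 50.17 rad/s; BW = Δω/(2π) = 7.985 Hz.

(a) f₀ = 181.6 Hz  (b) Q = 22.74  (c) BW = 7.985 Hz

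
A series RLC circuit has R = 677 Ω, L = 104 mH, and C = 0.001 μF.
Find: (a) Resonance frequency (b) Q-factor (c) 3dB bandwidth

Step 1 — Resonance: ω₀ = 1/√(LC) = 1/√(0.104·1e-09) = 9.806e+04 rad/s.
Step 2 — f₀ = ω₀/(2π) = 1.561e+04 Hz.
Step 3 — Series Q: Q = ω₀L/R = 9.806e+04·0.104/677 = 15.06.
Step 4 — Bandwidth: Δω = ω₀/Q = 6510 rad/s; BW = Δω/(2π) = 1036 Hz.

(a) f₀ = 1.561e+04 Hz  (b) Q = 15.06  (c) BW = 1036 Hz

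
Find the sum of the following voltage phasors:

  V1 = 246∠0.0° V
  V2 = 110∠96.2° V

Step 1 — Convert each phasor to rectangular form:
  V1 = 246·(cos(0.0°) + j·sin(0.0°)) = 246 V
  V2 = 110·(cos(96.2°) + j·sin(96.2°)) = -11.88 + j109.4 V
Step 2 — Sum components: V_total = 234.1 + j109.4 V.
Step 3 — Convert to polar: |V_total| = 258.4 V, ∠V_total = 25.0°.

V_total = 258.4∠25.0° V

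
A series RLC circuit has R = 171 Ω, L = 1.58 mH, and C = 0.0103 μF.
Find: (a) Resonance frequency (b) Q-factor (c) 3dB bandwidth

Step 1 — Resonance condition Im(Z)=0 gives ω₀ = 1/√(LC).
Step 2 — ω₀ = 1/√(0.00158·1.03e-08) = 2.479e+05 rad/s.
Step 3 — f₀ = ω₀/(2π) = 3.945e+04 Hz.
Step 4 — Series Q: Q = ω₀L/R = 2.479e+05·0.00158/171 = 2.29.
Step 5 — 3dB bandwidth: Δω = ω₀/Q = 1.082e+05 rad/s; BW = Δω/(2π) = 1.722e+04 Hz.

(a) f₀ = 3.945e+04 Hz  (b) Q = 2.29  (c) BW = 1.722e+04 Hz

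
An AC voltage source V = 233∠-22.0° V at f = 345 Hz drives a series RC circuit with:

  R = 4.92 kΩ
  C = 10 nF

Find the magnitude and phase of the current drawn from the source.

Step 1 — Angular frequency: ω = 2π·f = 2π·345 = 2168 rad/s.
Step 2 — Component impedances:
  R: Z = R = 4920 Ω
  C: Z = 1/(jωC) = -j/(ω·C) = 0 - j4.613e+04 Ω
Step 3 — Series combination: Z_total = R + C = 4920 - j4.613e+04 Ω = 4.639e+04∠-83.9° Ω.
Step 4 — Source phasor: V = 233∠-22.0° V = 216 - j87.28 V.
Step 5 — Ohm's law: I = V / Z_total = (216 - j87.28) / (4920 - j4.613e+04) = 0.002365 + j0.004431 A.
Step 6 — Convert to polar: |I| = 0.005022 A, ∠I = 61.9°.

I = 0.005022∠61.9° A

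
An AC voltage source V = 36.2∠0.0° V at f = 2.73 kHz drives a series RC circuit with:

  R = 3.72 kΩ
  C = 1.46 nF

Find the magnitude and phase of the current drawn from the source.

Step 1 — Angular frequency: ω = 2π·f = 2π·2730 = 1.715e+04 rad/s.
Step 2 — Component impedances:
  R: Z = R = 3720 Ω
  C: Z = 1/(jωC) = -j/(ω·C) = 0 - j3.993e+04 Ω
Step 3 — Series combination: Z_total = R + C = 3720 - j3.993e+04 Ω = 4.01e+04∠-84.7° Ω.
Step 4 — Source phasor: V = 36.2∠0.0° V = 36.2 V.
Step 5 — Ohm's law: I = V / Z_total = (36.2) / (3720 - j3.993e+04) = 8.373e-05 + j0.0008988 A.
Step 6 — Convert to polar: |I| = 0.0009027 A, ∠I = 84.7°.

I = 0.0009027∠84.7° A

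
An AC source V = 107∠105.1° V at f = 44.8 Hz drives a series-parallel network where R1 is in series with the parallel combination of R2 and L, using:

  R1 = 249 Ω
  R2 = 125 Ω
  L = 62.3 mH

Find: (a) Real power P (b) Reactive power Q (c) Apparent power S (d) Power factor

Step 1 — Angular frequency: ω = 2π·f = 2π·44.8 = 281.5 rad/s.
Step 2 — Component impedances:
  R1: Z = R = 249 Ω
  R2: Z = R = 125 Ω
  L: Z = jωL = j·281.5·0.0623 = 0 + j17.54 Ω
Step 3 — Parallel branch: R2 || L = 1/(1/R2 + 1/L) = 2.413 + j17.2 Ω.
Step 4 — Series with R1: Z_total = R1 + (R2 || L) = 251.4 + j17.2 Ω = 252∠3.9° Ω.
Step 5 — Source phasor: V = 107∠105.1° V = -27.87 + j103.3 V.
Step 6 — Current: I = V / Z = -0.08238 + j0.4165 A = 0.4246∠101.2° A.
Step 7 — Complex power: S = V·I* = 45.33 + j3.101 VA.
Step 8 — Real power: P = Re(S) = 45.33 W.
Step 9 — Reactive power: Q = Im(S) = 3.101 VAR.
Step 10 — Apparent power: |S| = 45.43 VA.
Step 11 — Power factor: PF = P/|S| = 0.9977 (lagging).

(a) P = 45.33 W  (b) Q = 3.101 VAR  (c) S = 45.43 VA  (d) PF = 0.9977 (lagging)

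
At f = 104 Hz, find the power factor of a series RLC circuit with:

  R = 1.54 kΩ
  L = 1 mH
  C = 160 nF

Step 1 — Angular frequency: ω = 2π·f = 2π·104 = 653.5 rad/s.
Step 2 — Component impedances:
  R: Z = R = 1540 Ω
  L: Z = jωL = j·653.5·0.001 = 0 + j0.6535 Ω
  C: Z = 1/(jωC) = -j/(ω·C) = 0 - j9565 Ω
Step 3 — Series combination: Z_total = R + L + C = 1540 - j9564 Ω = 9687∠-80.9° Ω.
Step 4 — Power factor: PF = cos(φ) = Re(Z)/|Z| = 1540/9687 = 0.159.
Step 5 — Type: Im(Z) = -9564 ⇒ leading (phase φ = -80.9°).

PF = 0.159 (leading, φ = -80.9°)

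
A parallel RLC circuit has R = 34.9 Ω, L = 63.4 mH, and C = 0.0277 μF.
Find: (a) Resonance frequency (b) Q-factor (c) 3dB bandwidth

Step 1 — Resonance: ω₀ = 1/√(LC) = 1/√(0.0634·2.77e-08) = 2.386e+04 rad/s.
Step 2 — f₀ = ω₀/(2π) = 3798 Hz.
Step 3 — Parallel Q: Q = R/(ω₀L) = 34.9/(2.386e+04·0.0634) = 0.02307.
Step 4 — Bandwidth: Δω = ω₀/Q = 1.034e+06 rad/s; BW = Δω/(2π) = 1.646e+05 Hz.

(a) f₀ = 3798 Hz  (b) Q = 0.02307  (c) BW = 1.646e+05 Hz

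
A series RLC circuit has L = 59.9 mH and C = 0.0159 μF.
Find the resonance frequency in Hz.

Step 1 — Resonance condition Im(Z)=0 gives ω₀ = 1/√(LC).
Step 2 — ω₀ = 1/√(0.0599·1.59e-08) = 3.24e+04 rad/s.
Step 3 — f₀ = ω₀/(2π) = 5157 Hz.

f₀ = 5157 Hz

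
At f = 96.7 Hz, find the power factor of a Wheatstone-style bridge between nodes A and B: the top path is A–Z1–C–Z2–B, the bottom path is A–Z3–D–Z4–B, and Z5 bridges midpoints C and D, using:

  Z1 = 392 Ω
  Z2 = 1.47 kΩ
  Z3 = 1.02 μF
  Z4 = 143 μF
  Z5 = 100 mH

Step 1 — Angular frequency: ω = 2π·f = 2π·96.7 = 607.6 rad/s.
Step 2 — Component impedances:
  Z1: Z = R = 392 Ω
  Z2: Z = R = 1470 Ω
  Z3: Z = 1/(jωC) = -j/(ω·C) = 0 - j1614 Ω
  Z4: Z = 1/(jωC) = -j/(ω·C) = 0 - j11.51 Ω
  Z5: Z = jωL = j·607.6·0.1 = 0 + j60.76 Ω
Step 3 — Bridge requires nodal analysis (the Z5 bridge couples midpoints C and D, so the two paths cannot be reduced to a simple series/parallel combination). Setting node B to ground and injecting 1 A at node A, the 3-node admittance system at A, C, D solves to V_A = Z_AB = 399.3 - j49.85 Ω = 402.4∠-7.1° Ω.
Step 4 — Power factor: PF = cos(φ) = Re(Z)/|Z| = 399.3/402.4 = 0.9923.
Step 5 — Type: Im(Z) = -49.85 ⇒ leading (phase φ = -7.1°).

PF = 0.9923 (leading, φ = -7.1°)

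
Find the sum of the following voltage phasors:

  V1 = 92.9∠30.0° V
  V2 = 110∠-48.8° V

Step 1 — Convert each phasor to rectangular form:
  V1 = 92.9·(cos(30.0°) + j·sin(30.0°)) = 80.45 + j46.45 V
  V2 = 110·(cos(-48.8°) + j·sin(-48.8°)) = 72.46 - j82.77 V
Step 2 — Sum components: V_total = 152.9 - j36.32 V.
Step 3 — Convert to polar: |V_total| = 157.2 V, ∠V_total = -13.4°.

V_total = 157.2∠-13.4° V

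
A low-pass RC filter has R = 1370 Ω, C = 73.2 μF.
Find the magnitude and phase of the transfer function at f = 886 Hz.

Step 1 — Angular frequency: ω = 2π·886 = 5567 rad/s.
Step 2 — Transfer function: H(jω) = 1/(1 + jωRC).
Step 3 — Denominator: 1 + jωRC = 1 + j·5567·1370·7.32e-05 = 1 + j558.3.
Step 4 — H = 3.209e-06 - j0.001791.
Step 5 — Magnitude: |H| = 0.001791 (-54.9 dB); phase: φ = -89.9°.

|H| = 0.001791 (-54.9 dB), φ = -89.9°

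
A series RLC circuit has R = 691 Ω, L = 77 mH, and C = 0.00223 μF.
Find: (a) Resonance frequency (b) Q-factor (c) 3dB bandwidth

Step 1 — Resonance: ω₀ = 1/√(LC) = 1/√(0.077·2.23e-09) = 7.631e+04 rad/s.
Step 2 — f₀ = ω₀/(2π) = 1.215e+04 Hz.
Step 3 — Series Q: Q = ω₀L/R = 7.631e+04·0.077/691 = 8.504.
Step 4 — Bandwidth: Δω = ω₀/Q = 8974 rad/s; BW = Δω/(2π) = 1428 Hz.

(a) f₀ = 1.215e+04 Hz  (b) Q = 8.504  (c) BW = 1428 Hz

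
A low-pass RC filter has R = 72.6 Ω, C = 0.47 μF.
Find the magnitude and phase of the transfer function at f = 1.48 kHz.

Step 1 — Angular frequency: ω = 2π·1480 = 9299 rad/s.
Step 2 — Transfer function: H(jω) = 1/(1 + jωRC).
Step 3 — Denominator: 1 + jωRC = 1 + j·9299·72.6·4.7e-07 = 1 + j0.3173.
Step 4 — H = 0.9085 - j0.2883.
Step 5 — Magnitude: |H| = 0.9532 (-0.4 dB); phase: φ = -17.6°.

|H| = 0.9532 (-0.4 dB), φ = -17.6°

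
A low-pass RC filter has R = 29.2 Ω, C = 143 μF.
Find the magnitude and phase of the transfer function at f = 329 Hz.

Step 1 — Angular frequency: ω = 2π·329 = 2067 rad/s.
Step 2 — Transfer function: H(jω) = 1/(1 + jωRC).
Step 3 — Denominator: 1 + jωRC = 1 + j·2067·29.2·0.000143 = 1 + j8.632.
Step 4 — H = 0.01324 - j0.1143.
Step 5 — Magnitude: |H| = 0.1151 (-18.8 dB); phase: φ = -83.4°.

|H| = 0.1151 (-18.8 dB), φ = -83.4°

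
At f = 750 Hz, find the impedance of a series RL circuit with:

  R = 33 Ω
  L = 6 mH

Step 1 — Angular frequency: ω = 2π·f = 2π·750 = 4712 rad/s.
Step 2 — Component impedances:
  R: Z = R = 33 Ω
  L: Z = jωL = j·4712·0.006 = 0 + j28.27 Ω
Step 3 — Series combination: Z_total = R + L = 33 + j28.27 Ω = 43.46∠40.6° Ω.

Z = 33 + j28.27 Ω = 43.46∠40.6° Ω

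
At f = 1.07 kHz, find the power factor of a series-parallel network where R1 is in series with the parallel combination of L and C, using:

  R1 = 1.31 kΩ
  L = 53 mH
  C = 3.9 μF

Step 1 — Angular frequency: ω = 2π·f = 2π·1070 = 6723 rad/s.
Step 2 — Component impedances:
  R1: Z = R = 1310 Ω
  L: Z = jωL = j·6723·0.053 = 0 + j356.3 Ω
  C: Z = 1/(jωC) = -j/(ω·C) = 0 - j38.14 Ω
Step 3 — Parallel branch: L || C = 1/(1/L + 1/C) = 0 - j42.71 Ω.
Step 4 — Series with R1: Z_total = R1 + (L || C) = 1310 - j42.71 Ω = 1311∠-1.9° Ω.
Step 5 — Power factor: PF = cos(φ) = Re(Z)/|Z| = 1310/1310.7 = 0.9995.
Step 6 — Type: Im(Z) = -42.71 ⇒ leading (phase φ = -1.9°).

PF = 0.9995 (leading, φ = -1.9°)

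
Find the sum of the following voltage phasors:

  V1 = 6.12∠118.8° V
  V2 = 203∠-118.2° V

Step 1 — Convert each phasor to rectangular form:
  V1 = 6.12·(cos(118.8°) + j·sin(118.8°)) = -2.948 + j5.363 V
  V2 = 203·(cos(-118.2°) + j·sin(-118.2°)) = -95.93 - j178.9 V
Step 2 — Sum components: V_total = -98.88 - j173.5 V.
Step 3 — Convert to polar: |V_total| = 199.7 V, ∠V_total = -119.7°.

V_total = 199.7∠-119.7° V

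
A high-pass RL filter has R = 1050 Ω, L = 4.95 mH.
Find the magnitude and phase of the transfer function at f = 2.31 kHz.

Step 1 — Angular frequency: ω = 2π·2310 = 1.451e+04 rad/s.
Step 2 — Transfer function: H(jω) = jωL/(R + jωL).
Step 3 — Numerator jωL = j·71.85; denominator R + jωL = 1050 + j71.85.
Step 4 — H = 0.00466 + j0.06811.
Step 5 — Magnitude: |H| = 0.06826 (-23.3 dB); phase: φ = 86.1°.

|H| = 0.06826 (-23.3 dB), φ = 86.1°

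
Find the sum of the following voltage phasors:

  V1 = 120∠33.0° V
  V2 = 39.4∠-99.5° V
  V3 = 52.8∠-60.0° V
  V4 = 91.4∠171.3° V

Step 1 — Convert each phasor to rectangular form:
  V1 = 120·(cos(33.0°) + j·sin(33.0°)) = 100.6 + j65.36 V
  V2 = 39.4·(cos(-99.5°) + j·sin(-99.5°)) = -6.503 - j38.86 V
  V3 = 52.8·(cos(-60.0°) + j·sin(-60.0°)) = 26.4 - j45.73 V
  V4 = 91.4·(cos(171.3°) + j·sin(171.3°)) = -90.35 + j13.83 V
Step 2 — Sum components: V_total = 30.19 - j5.404 V.
Step 3 — Convert to polar: |V_total| = 30.67 V, ∠V_total = -10.1°.

V_total = 30.67∠-10.1° V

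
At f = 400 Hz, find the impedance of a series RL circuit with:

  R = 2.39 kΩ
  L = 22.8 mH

Step 1 — Angular frequency: ω = 2π·f = 2π·400 = 2513 rad/s.
Step 2 — Component impedances:
  R: Z = R = 2390 Ω
  L: Z = jωL = j·2513·0.0228 = 0 + j57.3 Ω
Step 3 — Series combination: Z_total = R + L = 2390 + j57.3 Ω = 2391∠1.4° Ω.

Z = 2390 + j57.3 Ω = 2391∠1.4° Ω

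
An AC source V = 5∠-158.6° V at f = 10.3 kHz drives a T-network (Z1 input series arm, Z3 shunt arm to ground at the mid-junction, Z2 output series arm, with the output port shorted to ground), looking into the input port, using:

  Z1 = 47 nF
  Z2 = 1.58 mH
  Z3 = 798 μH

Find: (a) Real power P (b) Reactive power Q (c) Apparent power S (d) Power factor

Step 1 — Angular frequency: ω = 2π·f = 2π·1.03e+04 = 6.472e+04 rad/s.
Step 2 — Component impedances:
  Z1: Z = 1/(jωC) = -j/(ω·C) = 0 - j328.8 Ω
  Z2: Z = jωL = j·6.472e+04·0.00158 = 0 + j102.3 Ω
  Z3: Z = jωL = j·6.472e+04·0.000798 = 0 + j51.64 Ω
Step 3 — With the output port shorted to ground, the output series arm Z2 runs from the junction to ground; the shunt arm Z3 also runs from the junction to ground. They appear in parallel: Z3 || Z2 = 0 + j34.31 Ω.
Step 4 — Series with input arm Z1: Z_in = Z1 + (Z3 || Z2) = 0 - j294.5 Ω = 294.5∠-90.0° Ω.
Step 5 — Source phasor: V = 5∠-158.6° V = -4.655 - j1.824 V.
Step 6 — Current: I = V / Z = 0.006196 - j0.01581 A = 0.01698∠-68.6° A.
Step 7 — Complex power: S = V·I* = 0 - j0.0849 VA.
Step 8 — Real power: P = Re(S) = 0 W.
Step 9 — Reactive power: Q = Im(S) = -0.0849 VAR.
Step 10 — Apparent power: |S| = 0.0849 VA.
Step 11 — Power factor: PF = P/|S| = 0 (leading).

(a) P = 0 W  (b) Q = -0.0849 VAR  (c) S = 0.0849 VA  (d) PF = 0 (leading)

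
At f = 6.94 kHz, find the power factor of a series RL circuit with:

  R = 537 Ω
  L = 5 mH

Step 1 — Angular frequency: ω = 2π·f = 2π·6940 = 4.361e+04 rad/s.
Step 2 — Component impedances:
  R: Z = R = 537 Ω
  L: Z = jωL = j·4.361e+04·0.005 = 0 + j218 Ω
Step 3 — Series combination: Z_total = R + L = 537 + j218 Ω = 579.6∠22.1° Ω.
Step 4 — Power factor: PF = cos(φ) = Re(Z)/|Z| = 537/579.6 = 0.9265.
Step 5 — Type: Im(Z) = 218 ⇒ lagging (phase φ = 22.1°).

PF = 0.9265 (lagging, φ = 22.1°)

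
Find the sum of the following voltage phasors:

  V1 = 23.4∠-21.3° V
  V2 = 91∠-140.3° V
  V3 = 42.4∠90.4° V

Step 1 — Convert each phasor to rectangular form:
  V1 = 23.4·(cos(-21.3°) + j·sin(-21.3°)) = 21.8 - j8.5 V
  V2 = 91·(cos(-140.3°) + j·sin(-140.3°)) = -70.02 - j58.13 V
  V3 = 42.4·(cos(90.4°) + j·sin(90.4°)) = -0.296 + j42.4 V
Step 2 — Sum components: V_total = -48.51 - j24.23 V.
Step 3 — Convert to polar: |V_total| = 54.22 V, ∠V_total = -153.5°.

V_total = 54.22∠-153.5° V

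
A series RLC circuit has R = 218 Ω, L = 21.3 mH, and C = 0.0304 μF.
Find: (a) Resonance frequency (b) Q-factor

Step 1 — Resonance condition Im(Z)=0 gives ω₀ = 1/√(LC).
Step 2 — ω₀ = 1/√(0.0213·3.04e-08) = 3.93e+04 rad/s.
Step 3 — f₀ = ω₀/(2π) = 6255 Hz.
Step 4 — Series Q: Q = ω₀L/R = 3.93e+04·0.0213/218 = 3.84.

(a) f₀ = 6255 Hz  (b) Q = 3.84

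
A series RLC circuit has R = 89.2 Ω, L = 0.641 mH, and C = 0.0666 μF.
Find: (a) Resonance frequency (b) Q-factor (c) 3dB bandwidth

Step 1 — Resonance: ω₀ = 1/√(LC) = 1/√(0.000641·6.66e-08) = 1.531e+05 rad/s.
Step 2 — f₀ = ω₀/(2π) = 2.436e+04 Hz.
Step 3 — Series Q: Q = ω₀L/R = 1.531e+05·0.000641/89.2 = 1.1.
Step 4 — Bandwidth: Δω = ω₀/Q = 1.392e+05 rad/s; BW = Δω/(2π) = 2.215e+04 Hz.

(a) f₀ = 2.436e+04 Hz  (b) Q = 1.1  (c) BW = 2.215e+04 Hz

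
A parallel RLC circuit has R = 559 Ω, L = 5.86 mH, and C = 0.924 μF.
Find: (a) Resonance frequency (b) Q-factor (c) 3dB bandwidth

Step 1 — Resonance: ω₀ = 1/√(LC) = 1/√(0.00586·9.24e-07) = 1.359e+04 rad/s.
Step 2 — f₀ = ω₀/(2π) = 2163 Hz.
Step 3 — Parallel Q: Q = R/(ω₀L) = 559/(1.359e+04·0.00586) = 7.019.
Step 4 — Bandwidth: Δω = ω₀/Q = 1936 rad/s; BW = Δω/(2π) = 308.1 Hz.

(a) f₀ = 2163 Hz  (b) Q = 7.019  (c) BW = 308.1 Hz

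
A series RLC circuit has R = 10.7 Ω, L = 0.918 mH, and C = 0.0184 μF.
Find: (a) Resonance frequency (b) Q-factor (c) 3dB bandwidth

Step 1 — Resonance: ω₀ = 1/√(LC) = 1/√(0.000918·1.84e-08) = 2.433e+05 rad/s.
Step 2 — f₀ = ω₀/(2π) = 3.872e+04 Hz.
Step 3 — Series Q: Q = ω₀L/R = 2.433e+05·0.000918/10.7 = 20.88.
Step 4 — Bandwidth: Δω = ω₀/Q = 1.166e+04 rad/s; BW = Δω/(2π) = 1855 Hz.

(a) f₀ = 3.872e+04 Hz  (b) Q = 20.88  (c) BW = 1855 Hz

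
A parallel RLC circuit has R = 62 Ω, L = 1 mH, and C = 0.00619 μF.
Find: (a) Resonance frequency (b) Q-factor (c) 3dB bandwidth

Step 1 — Resonance: ω₀ = 1/√(LC) = 1/√(0.001·6.19e-09) = 4.019e+05 rad/s.
Step 2 — f₀ = ω₀/(2π) = 6.397e+04 Hz.
Step 3 — Parallel Q: Q = R/(ω₀L) = 62/(4.019e+05·0.001) = 0.1543.
Step 4 — Bandwidth: Δω = ω₀/Q = 2.606e+06 rad/s; BW = Δω/(2π) = 4.147e+05 Hz.

(a) f₀ = 6.397e+04 Hz  (b) Q = 0.1543  (c) BW = 4.147e+05 Hz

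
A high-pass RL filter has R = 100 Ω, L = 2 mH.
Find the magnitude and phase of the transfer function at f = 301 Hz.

Step 1 — Angular frequency: ω = 2π·301 = 1891 rad/s.
Step 2 — Transfer function: H(jω) = jωL/(R + jωL).
Step 3 — Numerator jωL = j·3.782; denominator R + jωL = 100 + j3.782.
Step 4 — H = 0.001429 + j0.03777.
Step 5 — Magnitude: |H| = 0.0378 (-28.5 dB); phase: φ = 87.8°.

|H| = 0.0378 (-28.5 dB), φ = 87.8°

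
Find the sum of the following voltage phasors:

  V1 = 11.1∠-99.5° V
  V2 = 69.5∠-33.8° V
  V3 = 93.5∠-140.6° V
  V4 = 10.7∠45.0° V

Step 1 — Convert each phasor to rectangular form:
  V1 = 11.1·(cos(-99.5°) + j·sin(-99.5°)) = -1.832 - j10.95 V
  V2 = 69.5·(cos(-33.8°) + j·sin(-33.8°)) = 57.75 - j38.66 V
  V3 = 93.5·(cos(-140.6°) + j·sin(-140.6°)) = -72.25 - j59.35 V
  V4 = 10.7·(cos(45.0°) + j·sin(45.0°)) = 7.566 + j7.566 V
Step 2 — Sum components: V_total = -8.763 - j101.4 V.
Step 3 — Convert to polar: |V_total| = 101.8 V, ∠V_total = -94.9°.

V_total = 101.8∠-94.9° V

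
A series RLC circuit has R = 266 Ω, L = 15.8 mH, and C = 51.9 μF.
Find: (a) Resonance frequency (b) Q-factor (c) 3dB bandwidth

Step 1 — Resonance: ω₀ = 1/√(LC) = 1/√(0.0158·5.19e-05) = 1104 rad/s.
Step 2 — f₀ = ω₀/(2π) = 175.8 Hz.
Step 3 — Series Q: Q = ω₀L/R = 1104·0.0158/266 = 0.06559.
Step 4 — Bandwidth: Δω = ω₀/Q = 1.684e+04 rad/s; BW = Δω/(2π) = 2679 Hz.

(a) f₀ = 175.8 Hz  (b) Q = 0.06559  (c) BW = 2679 Hz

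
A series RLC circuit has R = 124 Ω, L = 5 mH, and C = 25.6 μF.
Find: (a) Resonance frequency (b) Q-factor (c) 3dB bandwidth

Step 1 — Resonance: ω₀ = 1/√(LC) = 1/√(0.005·2.56e-05) = 2795 rad/s.
Step 2 — f₀ = ω₀/(2π) = 444.9 Hz.
Step 3 — Series Q: Q = ω₀L/R = 2795·0.005/124 = 0.1127.
Step 4 — Bandwidth: Δω = ω₀/Q = 2.48e+04 rad/s; BW = Δω/(2π) = 3947 Hz.

(a) f₀ = 444.9 Hz  (b) Q = 0.1127  (c) BW = 3947 Hz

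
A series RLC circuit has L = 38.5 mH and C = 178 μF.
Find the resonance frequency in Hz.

Step 1 — Resonance condition Im(Z)=0 gives ω₀ = 1/√(LC).
Step 2 — ω₀ = 1/√(0.0385·0.000178) = 382 rad/s.
Step 3 — f₀ = ω₀/(2π) = 60.8 Hz.

f₀ = 60.8 Hz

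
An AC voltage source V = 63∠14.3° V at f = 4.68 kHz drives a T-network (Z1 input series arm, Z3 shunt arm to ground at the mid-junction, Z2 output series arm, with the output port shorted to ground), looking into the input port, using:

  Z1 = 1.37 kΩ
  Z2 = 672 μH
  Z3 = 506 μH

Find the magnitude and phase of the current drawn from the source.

Step 1 — Angular frequency: ω = 2π·f = 2π·4680 = 2.941e+04 rad/s.
Step 2 — Component impedances:
  Z1: Z = R = 1370 Ω
  Z2: Z = jωL = j·2.941e+04·0.000672 = 0 + j19.76 Ω
  Z3: Z = jωL = j·2.941e+04·0.000506 = 0 + j14.88 Ω
Step 3 — With the output port shorted to ground, the output series arm Z2 runs from the junction to ground; the shunt arm Z3 also runs from the junction to ground. They appear in parallel: Z3 || Z2 = 0 + j8.488 Ω.
Step 4 — Series with input arm Z1: Z_in = Z1 + (Z3 || Z2) = 1370 + j8.488 Ω = 1370∠0.4° Ω.
Step 5 — Source phasor: V = 63∠14.3° V = 61.05 + j15.56 V.
Step 6 — Ohm's law: I = V / Z_total = (61.05 + j15.56) / (1370 + j8.488) = 0.04463 + j0.01108 A.
Step 7 — Convert to polar: |I| = 0.04598 A, ∠I = 13.9°.

I = 0.04598∠13.9° A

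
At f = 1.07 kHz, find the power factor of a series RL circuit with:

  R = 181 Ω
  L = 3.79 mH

Step 1 — Angular frequency: ω = 2π·f = 2π·1070 = 6723 rad/s.
Step 2 — Component impedances:
  R: Z = R = 181 Ω
  L: Z = jωL = j·6723·0.00379 = 0 + j25.48 Ω
Step 3 — Series combination: Z_total = R + L = 181 + j25.48 Ω = 182.8∠8.0° Ω.
Step 4 — Power factor: PF = cos(φ) = Re(Z)/|Z| = 181/182.8 = 0.9902.
Step 5 — Type: Im(Z) = 25.48 ⇒ lagging (phase φ = 8.0°).

PF = 0.9902 (lagging, φ = 8.0°)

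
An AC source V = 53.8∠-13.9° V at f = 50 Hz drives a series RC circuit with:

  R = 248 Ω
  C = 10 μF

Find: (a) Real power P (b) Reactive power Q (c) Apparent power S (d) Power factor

Step 1 — Angular frequency: ω = 2π·f = 2π·50 = 314.2 rad/s.
Step 2 — Component impedances:
  R: Z = R = 248 Ω
  C: Z = 1/(jωC) = -j/(ω·C) = 0 - j318.3 Ω
Step 3 — Series combination: Z_total = R + C = 248 - j318.3 Ω = 403.5∠-52.1° Ω.
Step 4 — Source phasor: V = 53.8∠-13.9° V = 52.22 - j12.92 V.
Step 5 — Current: I = V / Z = 0.1048 + j0.08241 A = 0.1333∠38.2° A.
Step 6 — Complex power: S = V·I* = 4.409 - j5.658 VA.
Step 7 — Real power: P = Re(S) = 4.409 W.
Step 8 — Reactive power: Q = Im(S) = -5.658 VAR.
Step 9 — Apparent power: |S| = 7.173 VA.
Step 10 — Power factor: PF = P/|S| = 0.6146 (leading).

(a) P = 4.409 W  (b) Q = -5.658 VAR  (c) S = 7.173 VA  (d) PF = 0.6146 (leading)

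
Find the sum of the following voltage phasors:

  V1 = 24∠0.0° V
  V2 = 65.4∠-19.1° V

Step 1 — Convert each phasor to rectangular form:
  V1 = 24·(cos(0.0°) + j·sin(0.0°)) = 24 V
  V2 = 65.4·(cos(-19.1°) + j·sin(-19.1°)) = 61.8 - j21.4 V
Step 2 — Sum components: V_total = 85.8 - j21.4 V.
Step 3 — Convert to polar: |V_total| = 88.43 V, ∠V_total = -14.0°.

V_total = 88.43∠-14.0° V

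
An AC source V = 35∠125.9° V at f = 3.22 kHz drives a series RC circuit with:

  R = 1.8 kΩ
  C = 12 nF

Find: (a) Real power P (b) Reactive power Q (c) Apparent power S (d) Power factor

Step 1 — Angular frequency: ω = 2π·f = 2π·3220 = 2.023e+04 rad/s.
Step 2 — Component impedances:
  R: Z = R = 1800 Ω
  C: Z = 1/(jωC) = -j/(ω·C) = 0 - j4119 Ω
Step 3 — Series combination: Z_total = R + C = 1800 - j4119 Ω = 4495∠-66.4° Ω.
Step 4 — Source phasor: V = 35∠125.9° V = -20.52 + j28.35 V.
Step 5 — Current: I = V / Z = -0.007608 - j0.001658 A = 0.007786∠-167.7° A.
Step 6 — Complex power: S = V·I* = 0.1091 - j0.2497 VA.
Step 7 — Real power: P = Re(S) = 0.1091 W.
Step 8 — Reactive power: Q = Im(S) = -0.2497 VAR.
Step 9 — Apparent power: |S| = 0.2725 VA.
Step 10 — Power factor: PF = P/|S| = 0.4004 (leading).

(a) P = 0.1091 W  (b) Q = -0.2497 VAR  (c) S = 0.2725 VA  (d) PF = 0.4004 (leading)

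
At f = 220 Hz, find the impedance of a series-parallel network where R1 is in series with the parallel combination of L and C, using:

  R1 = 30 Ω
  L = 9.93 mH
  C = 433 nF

Step 1 — Angular frequency: ω = 2π·f = 2π·220 = 1382 rad/s.
Step 2 — Component impedances:
  R1: Z = R = 30 Ω
  L: Z = jωL = j·1382·0.00993 = 0 + j13.73 Ω
  C: Z = 1/(jωC) = -j/(ω·C) = 0 - j1671 Ω
Step 3 — Parallel branch: L || C = 1/(1/L + 1/C) = 0 + j13.84 Ω.
Step 4 — Series with R1: Z_total = R1 + (L || C) = 30 + j13.84 Ω = 33.04∠24.8° Ω.

Z = 30 + j13.84 Ω = 33.04∠24.8° Ω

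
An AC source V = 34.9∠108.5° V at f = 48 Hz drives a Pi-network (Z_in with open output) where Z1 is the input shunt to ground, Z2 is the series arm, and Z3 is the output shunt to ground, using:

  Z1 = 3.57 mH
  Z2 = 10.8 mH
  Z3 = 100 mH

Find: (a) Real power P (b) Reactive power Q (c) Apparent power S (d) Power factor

Step 1 — Angular frequency: ω = 2π·f = 2π·48 = 301.6 rad/s.
Step 2 — Component impedances:
  Z1: Z = jωL = j·301.6·0.00357 = 0 + j1.077 Ω
  Z2: Z = jωL = j·301.6·0.0108 = 0 + j3.257 Ω
  Z3: Z = jωL = j·301.6·0.1 = 0 + j30.16 Ω
Step 3 — With open output, the series arm Z2 and the output shunt Z3 appear in series to ground: Z2 + Z3 = 0 + j33.42 Ω.
Step 4 — Parallel with input shunt Z1: Z_in = Z1 || (Z2 + Z3) = 0 + j1.043 Ω = 1.043∠90.0° Ω.
Step 5 — Source phasor: V = 34.9∠108.5° V = -11.07 + j33.1 V.
Step 6 — Current: I = V / Z = 31.73 + j10.62 A = 33.46∠18.5° A.
Step 7 — Complex power: S = V·I* = 0 + j1168 VA.
Step 8 — Real power: P = Re(S) = 0 W.
Step 9 — Reactive power: Q = Im(S) = 1168 VAR.
Step 10 — Apparent power: |S| = 1168 VA.
Step 11 — Power factor: PF = P/|S| = 0 (lagging).

(a) P = 0 W  (b) Q = 1168 VAR  (c) S = 1168 VA  (d) PF = 0 (lagging)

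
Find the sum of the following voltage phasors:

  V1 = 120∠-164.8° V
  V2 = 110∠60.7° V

Step 1 — Convert each phasor to rectangular form:
  V1 = 120·(cos(-164.8°) + j·sin(-164.8°)) = -115.8 - j31.46 V
  V2 = 110·(cos(60.7°) + j·sin(60.7°)) = 53.83 + j95.93 V
Step 2 — Sum components: V_total = -61.97 + j64.46 V.
Step 3 — Convert to polar: |V_total| = 89.42 V, ∠V_total = 133.9°.

V_total = 89.42∠133.9° V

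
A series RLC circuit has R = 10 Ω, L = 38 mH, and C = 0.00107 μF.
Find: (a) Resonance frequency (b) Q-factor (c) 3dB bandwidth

Step 1 — Resonance: ω₀ = 1/√(LC) = 1/√(0.038·1.07e-09) = 1.568e+05 rad/s.
Step 2 — f₀ = ω₀/(2π) = 2.496e+04 Hz.
Step 3 — Series Q: Q = ω₀L/R = 1.568e+05·0.038/10 = 595.9.
Step 4 — Bandwidth: Δω = ω₀/Q = 263.2 rad/s; BW = Δω/(2π) = 41.88 Hz.

(a) f₀ = 2.496e+04 Hz  (b) Q = 595.9  (c) BW = 41.88 Hz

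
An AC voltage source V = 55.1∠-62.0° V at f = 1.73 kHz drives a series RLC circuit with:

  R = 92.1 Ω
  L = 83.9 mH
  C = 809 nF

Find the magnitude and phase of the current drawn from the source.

Step 1 — Angular frequency: ω = 2π·f = 2π·1730 = 1.087e+04 rad/s.
Step 2 — Component impedances:
  R: Z = R = 92.1 Ω
  L: Z = jωL = j·1.087e+04·0.0839 = 0 + j912 Ω
  C: Z = 1/(jωC) = -j/(ω·C) = 0 - j113.7 Ω
Step 3 — Series combination: Z_total = R + L + C = 92.1 + j798.3 Ω = 803.6∠83.4° Ω.
Step 4 — Source phasor: V = 55.1∠-62.0° V = 25.87 - j48.65 V.
Step 5 — Ohm's law: I = V / Z_total = (25.87 - j48.65) / (92.1 + j798.3) = -0.05645 - j0.03892 A.
Step 6 — Convert to polar: |I| = 0.06857 A, ∠I = -145.4°.

I = 0.06857∠-145.4° A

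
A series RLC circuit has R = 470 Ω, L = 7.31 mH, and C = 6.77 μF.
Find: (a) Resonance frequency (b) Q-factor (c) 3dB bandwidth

Step 1 — Resonance condition Im(Z)=0 gives ω₀ = 1/√(LC).
Step 2 — ω₀ = 1/√(0.00731·6.77e-06) = 4495 rad/s.
Step 3 — f₀ = ω₀/(2π) = 715.4 Hz.
Step 4 — Series Q: Q = ω₀L/R = 4495·0.00731/470 = 0.06991.
Step 5 — 3dB bandwidth: Δω = ω₀/Q = 6.43e+04 rad/s; BW = Δω/(2π) = 1.023e+04 Hz.

(a) f₀ = 715.4 Hz  (b) Q = 0.06991  (c) BW = 1.023e+04 Hz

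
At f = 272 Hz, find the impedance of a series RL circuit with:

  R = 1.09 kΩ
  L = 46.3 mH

Step 1 — Angular frequency: ω = 2π·f = 2π·272 = 1709 rad/s.
Step 2 — Component impedances:
  R: Z = R = 1090 Ω
  L: Z = jωL = j·1709·0.0463 = 0 + j79.13 Ω
Step 3 — Series combination: Z_total = R + L = 1090 + j79.13 Ω = 1093∠4.2° Ω.

Z = 1090 + j79.13 Ω = 1093∠4.2° Ω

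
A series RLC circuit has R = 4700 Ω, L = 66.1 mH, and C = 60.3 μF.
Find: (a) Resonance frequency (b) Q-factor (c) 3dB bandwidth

Step 1 — Resonance condition Im(Z)=0 gives ω₀ = 1/√(LC).
Step 2 — ω₀ = 1/√(0.0661·6.03e-05) = 500.9 rad/s.
Step 3 — f₀ = ω₀/(2π) = 79.72 Hz.
Step 4 — Series Q: Q = ω₀L/R = 500.9·0.0661/4700 = 0.007044.
Step 5 — 3dB bandwidth: Δω = ω₀/Q = 7.11e+04 rad/s; BW = Δω/(2π) = 1.132e+04 Hz.

(a) f₀ = 79.72 Hz  (b) Q = 0.007044  (c) BW = 1.132e+04 Hz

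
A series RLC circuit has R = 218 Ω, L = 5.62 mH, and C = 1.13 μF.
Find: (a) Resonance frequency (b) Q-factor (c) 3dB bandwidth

Step 1 — Resonance condition Im(Z)=0 gives ω₀ = 1/√(LC).
Step 2 — ω₀ = 1/√(0.00562·1.13e-06) = 1.255e+04 rad/s.
Step 3 — f₀ = ω₀/(2π) = 1997 Hz.
Step 4 — Series Q: Q = ω₀L/R = 1.255e+04·0.00562/218 = 0.3235.
Step 5 — 3dB bandwidth: Δω = ω₀/Q = 3.879e+04 rad/s; BW = Δω/(2π) = 6174 Hz.

(a) f₀ = 1997 Hz  (b) Q = 0.3235  (c) BW = 6174 Hz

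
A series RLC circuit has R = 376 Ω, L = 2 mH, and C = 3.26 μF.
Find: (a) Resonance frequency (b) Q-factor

Step 1 — Resonance condition Im(Z)=0 gives ω₀ = 1/√(LC).
Step 2 — ω₀ = 1/√(0.002·3.26e-06) = 1.238e+04 rad/s.
Step 3 — f₀ = ω₀/(2π) = 1971 Hz.
Step 4 — Series Q: Q = ω₀L/R = 1.238e+04·0.002/376 = 0.06587.

(a) f₀ = 1971 Hz  (b) Q = 0.06587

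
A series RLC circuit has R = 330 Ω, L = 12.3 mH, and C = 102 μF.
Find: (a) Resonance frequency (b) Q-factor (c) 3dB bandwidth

Step 1 — Resonance: ω₀ = 1/√(LC) = 1/√(0.0123·0.000102) = 892.8 rad/s.
Step 2 — f₀ = ω₀/(2π) = 142.1 Hz.
Step 3 — Series Q: Q = ω₀L/R = 892.8·0.0123/330 = 0.03328.
Step 4 — Bandwidth: Δω = ω₀/Q = 2.683e+04 rad/s; BW = Δω/(2π) = 4270 Hz.

(a) f₀ = 142.1 Hz  (b) Q = 0.03328  (c) BW = 4270 Hz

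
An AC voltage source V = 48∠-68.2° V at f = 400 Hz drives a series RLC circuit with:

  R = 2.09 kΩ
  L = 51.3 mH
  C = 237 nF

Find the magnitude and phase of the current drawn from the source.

Step 1 — Angular frequency: ω = 2π·f = 2π·400 = 2513 rad/s.
Step 2 — Component impedances:
  R: Z = R = 2090 Ω
  L: Z = jωL = j·2513·0.0513 = 0 + j128.9 Ω
  C: Z = 1/(jωC) = -j/(ω·C) = 0 - j1679 Ω
Step 3 — Series combination: Z_total = R + L + C = 2090 - j1550 Ω = 2602∠-36.6° Ω.
Step 4 — Source phasor: V = 48∠-68.2° V = 17.83 - j44.57 V.
Step 5 — Ohm's law: I = V / Z_total = (17.83 - j44.57) / (2090 - j1550) = 0.01571 - j0.009677 A.
Step 6 — Convert to polar: |I| = 0.01845 A, ∠I = -31.6°.

I = 0.01845∠-31.6° A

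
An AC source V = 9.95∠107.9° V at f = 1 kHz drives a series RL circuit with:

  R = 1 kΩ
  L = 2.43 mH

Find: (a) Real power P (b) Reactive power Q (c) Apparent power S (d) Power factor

Step 1 — Angular frequency: ω = 2π·f = 2π·1000 = 6283 rad/s.
Step 2 — Component impedances:
  R: Z = R = 1000 Ω
  L: Z = jωL = j·6283·0.00243 = 0 + j15.27 Ω
Step 3 — Series combination: Z_total = R + L = 1000 + j15.27 Ω = 1000∠0.9° Ω.
Step 4 — Source phasor: V = 9.95∠107.9° V = -3.058 + j9.468 V.
Step 5 — Current: I = V / Z = -0.002913 + j0.009513 A = 0.009949∠107.0° A.
Step 6 — Complex power: S = V·I* = 0.09898 + j0.001511 VA.
Step 7 — Real power: P = Re(S) = 0.09898 W.
Step 8 — Reactive power: Q = Im(S) = 0.001511 VAR.
Step 9 — Apparent power: |S| = 0.09899 VA.
Step 10 — Power factor: PF = P/|S| = 0.9999 (lagging).

(a) P = 0.09898 W  (b) Q = 0.001511 VAR  (c) S = 0.09899 VA  (d) PF = 0.9999 (lagging)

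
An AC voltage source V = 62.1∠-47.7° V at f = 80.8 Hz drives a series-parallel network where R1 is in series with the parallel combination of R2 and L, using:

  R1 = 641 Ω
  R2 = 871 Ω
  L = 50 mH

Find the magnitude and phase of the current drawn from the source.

Step 1 — Angular frequency: ω = 2π·f = 2π·80.8 = 507.7 rad/s.
Step 2 — Component impedances:
  R1: Z = R = 641 Ω
  R2: Z = R = 871 Ω
  L: Z = jωL = j·507.7·0.05 = 0 + j25.38 Ω
Step 3 — Parallel branch: R2 || L = 1/(1/R2 + 1/L) = 0.7392 + j25.36 Ω.
Step 4 — Series with R1: Z_total = R1 + (R2 || L) = 641.7 + j25.36 Ω = 642.2∠2.3° Ω.
Step 5 — Source phasor: V = 62.1∠-47.7° V = 41.79 - j45.93 V.
Step 6 — Ohm's law: I = V / Z_total = (41.79 - j45.93) / (641.7 + j25.36) = 0.0622 - j0.07403 A.
Step 7 — Convert to polar: |I| = 0.09669 A, ∠I = -50.0°.

I = 0.09669∠-50.0° A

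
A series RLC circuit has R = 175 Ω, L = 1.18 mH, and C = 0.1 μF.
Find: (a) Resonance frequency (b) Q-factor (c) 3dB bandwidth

Step 1 — Resonance: ω₀ = 1/√(LC) = 1/√(0.00118·1e-07) = 9.206e+04 rad/s.
Step 2 — f₀ = ω₀/(2π) = 1.465e+04 Hz.
Step 3 — Series Q: Q = ω₀L/R = 9.206e+04·0.00118/175 = 0.6207.
Step 4 — Bandwidth: Δω = ω₀/Q = 1.483e+05 rad/s; BW = Δω/(2π) = 2.36e+04 Hz.

(a) f₀ = 1.465e+04 Hz  (b) Q = 0.6207  (c) BW = 2.36e+04 Hz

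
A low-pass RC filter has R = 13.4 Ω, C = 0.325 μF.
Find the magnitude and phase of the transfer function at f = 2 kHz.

Step 1 — Angular frequency: ω = 2π·2000 = 1.257e+04 rad/s.
Step 2 — Transfer function: H(jω) = 1/(1 + jωRC).
Step 3 — Denominator: 1 + jωRC = 1 + j·1.257e+04·13.4·3.25e-07 = 1 + j0.05473.
Step 4 — H = 0.997 - j0.05456.
Step 5 — Magnitude: |H| = 0.9985 (-0.0 dB); phase: φ = -3.1°.

|H| = 0.9985 (-0.0 dB), φ = -3.1°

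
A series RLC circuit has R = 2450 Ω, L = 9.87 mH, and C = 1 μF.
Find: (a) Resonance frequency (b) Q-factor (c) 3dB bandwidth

Step 1 — Resonance: ω₀ = 1/√(LC) = 1/√(0.00987·1e-06) = 1.007e+04 rad/s.
Step 2 — f₀ = ω₀/(2π) = 1602 Hz.
Step 3 — Series Q: Q = ω₀L/R = 1.007e+04·0.00987/2450 = 0.04055.
Step 4 — Bandwidth: Δω = ω₀/Q = 2.482e+05 rad/s; BW = Δω/(2π) = 3.951e+04 Hz.

(a) f₀ = 1602 Hz  (b) Q = 0.04055  (c) BW = 3.951e+04 Hz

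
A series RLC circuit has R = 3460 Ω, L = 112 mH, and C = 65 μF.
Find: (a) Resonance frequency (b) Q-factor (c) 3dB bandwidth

Step 1 — Resonance: ω₀ = 1/√(LC) = 1/√(0.112·6.5e-05) = 370.6 rad/s.
Step 2 — f₀ = ω₀/(2π) = 58.99 Hz.
Step 3 — Series Q: Q = ω₀L/R = 370.6·0.112/3460 = 0.012.
Step 4 — Bandwidth: Δω = ω₀/Q = 3.089e+04 rad/s; BW = Δω/(2π) = 4917 Hz.

(a) f₀ = 58.99 Hz  (b) Q = 0.012  (c) BW = 4917 Hz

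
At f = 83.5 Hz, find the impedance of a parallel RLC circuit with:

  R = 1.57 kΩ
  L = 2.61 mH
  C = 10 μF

Step 1 — Angular frequency: ω = 2π·f = 2π·83.5 = 524.6 rad/s.
Step 2 — Component impedances:
  R: Z = R = 1570 Ω
  L: Z = jωL = j·524.6·0.00261 = 0 + j1.369 Ω
  C: Z = 1/(jωC) = -j/(ω·C) = 0 - j190.6 Ω
Step 3 — Parallel combination: 1/Z_total = 1/R + 1/L + 1/C; Z_total = 0.001212 + j1.379 Ω = 1.379∠89.9° Ω.

Z = 0.001212 + j1.379 Ω = 1.379∠89.9° Ω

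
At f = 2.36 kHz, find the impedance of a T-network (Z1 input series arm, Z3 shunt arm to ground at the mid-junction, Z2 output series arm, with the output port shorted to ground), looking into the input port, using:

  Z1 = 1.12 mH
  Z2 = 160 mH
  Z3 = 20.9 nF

Step 1 — Angular frequency: ω = 2π·f = 2π·2360 = 1.483e+04 rad/s.
Step 2 — Component impedances:
  Z1: Z = jωL = j·1.483e+04·0.00112 = 0 + j16.61 Ω
  Z2: Z = jωL = j·1.483e+04·0.16 = 0 + j2373 Ω
  Z3: Z = 1/(jωC) = -j/(ω·C) = 0 - j3227 Ω
Step 3 — With the output port shorted to ground, the output series arm Z2 runs from the junction to ground; the shunt arm Z3 also runs from the junction to ground. They appear in parallel: Z3 || Z2 = 0 + j8962 Ω.
Step 4 — Series with input arm Z1: Z_in = Z1 + (Z3 || Z2) = 0 + j8979 Ω = 8979∠90.0° Ω.

Z = 0 + j8979 Ω = 8979∠90.0° Ω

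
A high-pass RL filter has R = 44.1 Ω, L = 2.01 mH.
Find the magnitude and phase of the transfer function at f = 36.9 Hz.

Step 1 — Angular frequency: ω = 2π·36.9 = 231.8 rad/s.
Step 2 — Transfer function: H(jω) = jωL/(R + jωL).
Step 3 — Numerator jωL = j·0.466; denominator R + jωL = 44.1 + j0.466.
Step 4 — H = 0.0001117 + j0.01057.
Step 5 — Magnitude: |H| = 0.01057 (-39.5 dB); phase: φ = 89.4°.

|H| = 0.01057 (-39.5 dB), φ = 89.4°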